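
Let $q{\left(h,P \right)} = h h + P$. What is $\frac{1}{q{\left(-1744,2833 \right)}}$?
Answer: $\frac{1}{3044369} \approx 3.2848 \cdot 10^{-7}$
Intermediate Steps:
$q{\left(h,P \right)} = P + h^{2}$ ($q{\left(h,P \right)} = h^{2} + P = P + h^{2}$)
$\frac{1}{q{\left(-1744,2833 \right)}} = \frac{1}{2833 + \left(-1744\right)^{2}} = \frac{1}{2833 + 3041536} = \frac{1}{3044369}$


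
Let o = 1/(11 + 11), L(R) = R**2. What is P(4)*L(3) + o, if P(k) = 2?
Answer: 397/22 ≈ 18.045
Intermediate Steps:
o = 1/22 ≈ 0.045455
P(4)*L(3) + o = 2*3**2 + 1/22 = 2*9 + 1/22 = 18 + 1/22 = 397/22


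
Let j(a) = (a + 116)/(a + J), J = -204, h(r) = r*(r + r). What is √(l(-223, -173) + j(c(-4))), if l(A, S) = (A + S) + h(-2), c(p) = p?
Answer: I*√65663/13 ≈ 19.711*I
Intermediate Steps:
h(r) = 2*r² (h(r) = r*(2*r) = 2*r²)
j(a) = (116 + a)/(-204 + a) (j(a) = (a + 116)/(a - 204) = (116 + a)/(-204 + a))
l(A, S) = 8 + A + S (l(A, S) = (A + S) + 2*(-2)² = (A + S) + 2*4 = (A + S) + 8 = 8 + A + S)
√(l(-223, -173) + j(c(-4))) = √((8 - 223 - 173) + (116 - 4)/(-204 - 4)) = √(-388 + 112/(-208)) = √(-388 - 1/208*112) = √(-388 - 7/13) = √(-5051/13) = I*√65663/13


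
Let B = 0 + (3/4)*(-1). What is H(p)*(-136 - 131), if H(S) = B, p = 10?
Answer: 801/4 ≈ 200.25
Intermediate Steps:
B = -3/4 (B = 0 + (3*(1/4))*(-1) = 0 + (3/4)*(-1) = 0 - 3/4 = -3/4 ≈ -0.75000)
H(S) = -3/4
H(p)*(-136 - 131) = -3*(-136 - 131)/4 = -3/4*(-267) = 801/4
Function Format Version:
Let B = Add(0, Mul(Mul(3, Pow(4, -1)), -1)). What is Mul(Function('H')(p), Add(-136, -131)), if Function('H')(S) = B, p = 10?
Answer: Rational(801, 4) ≈ 200.25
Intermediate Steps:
B = Rational(-3, 4) (B = Add(0, Mul(Mul(3, Rational(1, 4)), -1)) = Add(0, Mul(Rational(3, 4), -1)) = Add(0, Rational(-3, 4)) = Rational(-3, 4) ≈ -0.75000)
Function('H')(S) = Rational(-3, 4)
Mul(Function('H')(p), Add(-136, -131)) = Mul(Rational(-3, 4), Add(-136, -131)) = Mul(Rational(-3, 4), -267) = Rational(801, 4)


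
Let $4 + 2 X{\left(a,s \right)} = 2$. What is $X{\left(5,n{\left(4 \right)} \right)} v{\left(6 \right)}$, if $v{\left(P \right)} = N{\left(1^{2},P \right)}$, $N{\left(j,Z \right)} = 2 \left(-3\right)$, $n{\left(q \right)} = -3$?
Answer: $6$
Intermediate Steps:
$X{\left(a,s \right)} = -1$ ($X{\left(a,s \right)} = -2 + \frac{1}{2} \cdot 2 = -2 + 1 = -1$)
$N{\left(j,Z \right)} = -6$
$v{\left(P \right)} = -6$
$X{\left(5,n{\left(4 \right)} \right)} v{\left(6 \right)} = \left(-1\right) \left(-6\right) = 6$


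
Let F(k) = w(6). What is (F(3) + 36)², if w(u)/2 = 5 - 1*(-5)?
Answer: 3136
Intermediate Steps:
w(u) = 20 (w(u) = 2*(5 - 1*(-5)) = 2*(5 + 5) = 2*10 = 20)
F(k) = 20
(F(3) + 36)² = (20 + 36)² = 56² = 3136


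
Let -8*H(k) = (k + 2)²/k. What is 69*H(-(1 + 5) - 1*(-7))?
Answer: -621/8 ≈ -77.625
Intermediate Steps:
H(k) = -(2 + k)²/(8*k) (H(k) = -(k + 2)²/(8*k) = -(2 + k)²/(8*k))
69*H(-(1 + 5) - 1*(-7)) = 69*(-(2 + (-(1 + 5) - 1*(-7)))²/(8*(-(1 + 5) - 1*(-7)))) = 69*(-(2 + (-1*6 + 7))²/(8*(-1*6 + 7))) = 69*(-(2 + (-6 + 7))²/(8*(-6 + 7))) = 69*(-⅛*(2 + 1)²/1) = 69*(-⅛*1*3²) = 69*(-⅛*1*9) = 69*(-9/8) = -621/8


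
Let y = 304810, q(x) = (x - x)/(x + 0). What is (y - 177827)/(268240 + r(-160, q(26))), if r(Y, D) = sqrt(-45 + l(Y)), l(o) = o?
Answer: 6812383984/14390539561 - 126983*I*sqrt(205)/71952697805 ≈ 0.47339 - 2.5268e-5*I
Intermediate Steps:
q(x) = 0 (q(x) = 0/x = 0)
r(Y, D) = sqrt(-45 + Y)
(y - 177827)/(268240 + r(-160, q(26))) = (304810 - 177827)/(268240 + sqrt(-45 - 160)) = 126983/(268240 + sqrt(-205)) = 126983/(268240 + I*sqrt(205))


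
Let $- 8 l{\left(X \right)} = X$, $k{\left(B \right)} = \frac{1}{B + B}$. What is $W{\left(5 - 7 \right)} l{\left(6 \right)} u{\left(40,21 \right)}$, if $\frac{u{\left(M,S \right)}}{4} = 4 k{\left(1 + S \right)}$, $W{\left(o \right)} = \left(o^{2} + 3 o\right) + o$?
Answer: $\frac{12}{11} \approx 1.0909$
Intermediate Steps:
$k{\left(B \right)} = \frac{1}{2 B}$
$l{\left(X \right)} = - \frac{X}{8}$
$W{\left(o \right)} = o^{2} + 4 o$
$u{\left(M,S \right)} = \frac{8}{1 + S}$ ($u{\left(M,S \right)} = 4 \cdot 4 \frac{1}{2 \left(1 + S\right)} = 4 \frac{2}{1 + S} = \frac{8}{1 + S}$)
$W{\left(5 - 7 \right)} l{\left(6 \right)} u{\left(40,21 \right)} = \left(5 - 7\right) \left(4 + \left(5 - 7\right)\right) \left(\left(- \frac{1}{8}\right) 6\right) \frac{8}{1 + 21} = \left(5 - 7\right) \left(4 + \left(5 - 7\right)\right) \left(- \frac{3}{4}\right) \frac{8}{22} = - 2 \left(4 - 2\right) \left(- \frac{3}{4}\right) 8 \cdot \frac{1}{22} = \left(-2\right) 2 \left(- \frac{3}{4}\right) \frac{4}{11} = \left(-4\right) \left(- \frac{3}{4}\right) \frac{4}{11} = 3 \cdot \frac{4}{11} = \frac{12}{11}$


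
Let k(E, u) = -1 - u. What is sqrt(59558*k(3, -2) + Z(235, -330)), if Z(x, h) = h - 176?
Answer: 2*sqrt(14763) ≈ 243.01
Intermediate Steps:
Z(x, h) = -176 + h
sqrt(59558*k(3, -2) + Z(235, -330)) = sqrt(59558*(-1 - 1*(-2)) + (-176 - 330)) = sqrt(59558*(-1 + 2) - 506) = sqrt(59558*1 - 506) = sqrt(59558 - 506) = sqrt(59052) = 2*sqrt(14763)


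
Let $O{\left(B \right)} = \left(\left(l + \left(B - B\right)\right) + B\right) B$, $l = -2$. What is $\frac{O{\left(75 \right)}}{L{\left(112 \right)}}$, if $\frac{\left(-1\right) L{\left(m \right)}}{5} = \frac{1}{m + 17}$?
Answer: $-141255$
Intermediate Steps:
$O{\left(B \right)} = B \left(-2 + B\right)$ ($O{\left(B \right)} = \left(\left(-2 + \left(B - B\right)\right) + B\right) B = \left(\left(-2 + 0\right) + B\right) B = \left(-2 + B\right) B = B \left(-2 + B\right)$)
$L{\left(m \right)} = - \frac{5}{17 + m}$ ($L{\left(m \right)} = - \frac{5}{m + 17} = - \frac{5}{17 + m}$)
$\frac{O{\left(75 \right)}}{L{\left(112 \right)}} = \frac{75 \left(-2 + 75\right)}{\left(-5\right) \frac{1}{17 + 112}} = \frac{75 \cdot 73}{\left(-5\right) \frac{1}{129}} = \frac{5475}{\left(-5\right) \frac{1}{129}} = \frac{5475}{- \frac{5}{129}} = 5475 \left(- \frac{129}{5}\right) = -141255$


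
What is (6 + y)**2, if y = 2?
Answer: 64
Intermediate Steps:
(6 + y)**2 = (6 + 2)**2 = 8**2 = 64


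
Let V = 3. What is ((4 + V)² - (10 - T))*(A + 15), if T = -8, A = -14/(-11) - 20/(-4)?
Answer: 7254/11 ≈ 659.45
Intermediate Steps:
A = 69/11 (A = -14*(-1/11) - 20*(-¼) = 14/11 + 5 = 69/11 ≈ 6.2727)
((4 + V)² - (10 - T))*(A + 15) = ((4 + 3)² - (10 - 1*(-8)))*(69/11 + 15) = (7² - (10 + 8))*(234/11) = (49 - 1*18)*(234/11) = (49 - 18)*(234/11) = 31*(234/11) = 7254/11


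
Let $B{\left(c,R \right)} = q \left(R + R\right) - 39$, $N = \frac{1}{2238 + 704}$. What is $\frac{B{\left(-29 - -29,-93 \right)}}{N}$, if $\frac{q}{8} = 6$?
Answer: $-26380914$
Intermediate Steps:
$q = 48$ ($q = 8 \cdot 6 = 48$)
$N = \frac{1}{2942} \approx 0.0003399$
$B{\left(c,R \right)} = -39 + 96 R$ ($B{\left(c,R \right)} = 48 \left(R + R\right) - 39 = 48 \cdot 2 R - 39 = 96 R - 39 = -39 + 96 R$)
$\frac{B{\left(-29 - -29,-93 \right)}}{N} = \left(-39 + 96 \left(-93\right)\right) \frac{1}{\frac{1}{2942}} = \left(-39 - 8928\right) 2942 = \left(-8967\right) 2942 = -26380914$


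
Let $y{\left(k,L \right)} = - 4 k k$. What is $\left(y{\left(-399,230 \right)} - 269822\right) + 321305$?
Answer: $-585321$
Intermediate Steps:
$y{\left(k,L \right)} = - 4 k^{2}$
$\left(y{\left(-399,230 \right)} - 269822\right) + 321305 = \left(- 4 \left(-399\right)^{2} - 269822\right) + 321305 = \left(\left(-4\right) 159201 - 269822\right) + 321305 = \left(-636804 - 269822\right) + 321305 = -906626 + 321305 = -585321$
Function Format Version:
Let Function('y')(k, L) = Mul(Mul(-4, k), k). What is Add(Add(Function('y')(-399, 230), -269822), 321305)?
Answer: -585321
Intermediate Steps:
Function('y')(k, L) = Mul(-4, Pow(k, 2))
Add(Add(Function('y')(-399, 230), -269822), 321305) = Add(Add(Mul(-4, Pow(-399, 2)), -269822), 321305) = Add(Add(Mul(-4, 159201), -269822), 321305) = Add(Add(-636804, -269822), 321305) = Add(-906626, 321305) = -585321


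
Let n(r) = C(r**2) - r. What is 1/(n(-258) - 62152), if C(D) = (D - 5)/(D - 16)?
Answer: -66548/4118855353 ≈ -1.6157e-5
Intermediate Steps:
C(D) = (-5 + D)/(-16 + D)
n(r) = -r + (-5 + r**2)/(-16 + r**2) (n(r) = (-5 + r**2)/(-16 + r**2) - r = -r + (-5 + r**2)/(-16 + r**2))
1/(n(-258) - 62152) = 1/((-5 + (-258)**2 - 1*(-258)*(-16 + (-258)**2))/(-16 + (-258)**2) - 62152) = 1/((-5 + 66564 - 1*(-258)*(-16 + 66564))/(-16 + 66564) - 62152) = 1/((-5 + 66564 - 1*(-258)*66548)/66548 - 62152) = 1/((-5 + 66564 + 17169384)/66548 - 62152) = 1/((1/66548)*17235943 - 62152) = 1/(17235943/66548 - 62152) = 1/(-4118855353/66548) = -66548/4118855353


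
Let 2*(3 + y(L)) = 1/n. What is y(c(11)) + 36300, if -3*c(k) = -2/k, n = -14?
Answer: 1016315/28 ≈ 36297.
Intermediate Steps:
c(k) = 2/(3*k) (c(k) = -(-2)/(3*k) = 2/(3*k))
y(L) = -85/28 (y(L) = -3 + (½)/(-14) = -3 + (½)*(-1/14) = -3 - 1/28 = -85/28)
y(c(11)) + 36300 = -85/28 + 36300 = 1016315/28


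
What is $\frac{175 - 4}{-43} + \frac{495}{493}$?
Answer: $- \frac{63018}{21199} \approx -2.9727$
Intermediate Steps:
$\frac{175 - 4}{-43} + \frac{495}{493} = 171 \left(- \frac{1}{43}\right) + 495 \cdot \frac{1}{493} = - \frac{171}{43} + \frac{495}{493} = - \frac{63018}{21199}$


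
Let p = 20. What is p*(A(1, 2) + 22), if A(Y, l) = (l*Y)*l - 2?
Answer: 480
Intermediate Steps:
A(Y, l) = -2 + Y*l² (A(Y, l) = (Y*l)*l - 2 = Y*l² - 2 = -2 + Y*l²)
p*(A(1, 2) + 22) = 20*((-2 + 1*2²) + 22) = 20*((-2 + 1*4) + 22) = 20*((-2 + 4) + 22) = 20*(2 + 22) = 20*24 = 480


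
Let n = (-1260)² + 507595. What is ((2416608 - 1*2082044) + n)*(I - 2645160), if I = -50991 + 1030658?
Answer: -4046746606187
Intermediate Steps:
I = 979667
n = 2095195 (n = 1587600 + 507595 = 2095195)
((2416608 - 1*2082044) + n)*(I - 2645160) = ((2416608 - 1*2082044) + 2095195)*(979667 - 2645160) = ((2416608 - 2082044) + 2095195)*(-1665493) = (334564 + 2095195)*(-1665493) = 2429759*(-1665493) = -4046746606187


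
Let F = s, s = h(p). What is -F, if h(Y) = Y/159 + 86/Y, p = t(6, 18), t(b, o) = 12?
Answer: -2303/318 ≈ -7.2421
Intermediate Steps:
p = 12
h(Y) = 86/Y + Y/159 (h(Y) = Y*(1/159) + 86/Y = Y/159 + 86/Y = 86/Y + Y/159)
s = 2303/318 (s = 86/12 + (1/159)*12 = 86*(1/12) + 4/53 = 43/6 + 4/53 = 2303/318 ≈ 7.2421)
F = 2303/318 ≈ 7.2421
-F = -1*2303/318 = -2303/318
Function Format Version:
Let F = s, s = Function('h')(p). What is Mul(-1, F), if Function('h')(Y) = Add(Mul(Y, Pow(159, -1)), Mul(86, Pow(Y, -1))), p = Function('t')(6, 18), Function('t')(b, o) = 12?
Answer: Rational(-2303, 318) ≈ -7.2421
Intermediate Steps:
p = 12
Function('h')(Y) = Add(Mul(86, Pow(Y, -1)), Mul(Rational(1, 159), Y)) (Function('h')(Y) = Add(Mul(Y, Rational(1, 159)), Mul(86, Pow(Y, -1))) = Add(Mul(Rational(1, 159), Y), Mul(86, Pow(Y, -1))) = Add(Mul(86, Pow(Y, -1)), Mul(Rational(1, 159), Y)))
s = Rational(2303, 318) (s = Add(Mul(86, Pow(12, -1)), Mul(Rational(1, 159), 12)) = Add(Mul(86, Rational(1, 12)), Rational(4, 53)) = Add(Rational(43, 6), Rational(4, 53)) = Rational(2303, 318) ≈ 7.2421)
F = Rational(2303, 318) ≈ 7.2421
Mul(-1, F) = Mul(-1, Rational(2303, 318)) = Rational(-2303, 318)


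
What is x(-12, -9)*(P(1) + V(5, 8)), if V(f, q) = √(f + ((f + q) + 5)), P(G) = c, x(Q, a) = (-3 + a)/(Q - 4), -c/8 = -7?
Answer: 42 + 3*√23/4 ≈ 45.597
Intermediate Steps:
c = 56 (c = -8*(-7) = 56)
x(Q, a) = (-3 + a)/(-4 + Q)
P(G) = 56
V(f, q) = √(5 + q + 2*f) (V(f, q) = √(f + (5 + f + q)) = √(5 + q + 2*f))
x(-12, -9)*(P(1) + V(5, 8)) = ((-3 - 9)/(-4 - 12))*(56 + √(5 + 8 + 2*5)) = (-12/(-16))*(56 + √(5 + 8 + 10)) = (-1/16*(-12))*(56 + √23) = 3*(56 + √23)/4 = 42 + 3*√23/4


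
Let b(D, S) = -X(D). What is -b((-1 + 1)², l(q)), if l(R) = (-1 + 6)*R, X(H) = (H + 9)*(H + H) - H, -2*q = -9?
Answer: 0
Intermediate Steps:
q = 9/2 (q = -½*(-9) = 9/2 ≈ 4.5000)
X(H) = -H + 2*H*(9 + H) (X(H) = (9 + H)*(2*H) - H = 2*H*(9 + H) - H = -H + 2*H*(9 + H))
l(R) = 5*R
b(D, S) = -D*(17 + 2*D)
-b((-1 + 1)², l(q)) = -(-1)*(-1 + 1)²*(17 + 2*(-1 + 1)²) = -(-1)*0²*(17 + 2*0²) = -(-1)*0*(17 + 2*0) = -(-1)*0*(17 + 0) = -(-1)*0*17 = -1*0 = 0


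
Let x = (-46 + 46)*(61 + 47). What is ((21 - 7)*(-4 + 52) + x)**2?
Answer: 451584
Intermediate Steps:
x = 0 (x = 0*108 = 0)
((21 - 7)*(-4 + 52) + x)**2 = ((21 - 7)*(-4 + 52) + 0)**2 = (14*48 + 0)**2 = (672 + 0)**2 = 672**2 = 451584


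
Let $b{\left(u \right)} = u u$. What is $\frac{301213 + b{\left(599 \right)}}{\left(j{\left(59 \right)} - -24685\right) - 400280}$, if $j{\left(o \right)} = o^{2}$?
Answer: $- \frac{330007}{186057} \approx -1.7737$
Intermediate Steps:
$b{\left(u \right)} = u^{2}$
$\frac{301213 + b{\left(599 \right)}}{\left(j{\left(59 \right)} - -24685\right) - 400280} = \frac{301213 + 599^{2}}{\left(59^{2} - -24685\right) - 400280} = \frac{301213 + 358801}{\left(3481 + 24685\right) - 400280} = \frac{660014}{28166 - 400280} = \frac{660014}{-372114} = 660014 \left(- \frac{1}{372114}\right) = - \frac{330007}{186057}$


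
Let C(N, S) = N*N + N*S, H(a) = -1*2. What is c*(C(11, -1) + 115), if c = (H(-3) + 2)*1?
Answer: 0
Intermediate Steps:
H(a) = -2
C(N, S) = N² + N*S
c = 0 (c = (-2 + 2)*1 = 0*1 = 0)
c*(C(11, -1) + 115) = 0*(11*(11 - 1) + 115) = 0*(11*10 + 115) = 0*(110 + 115) = 0*225 = 0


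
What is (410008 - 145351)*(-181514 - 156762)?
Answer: -89527111332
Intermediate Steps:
(410008 - 145351)*(-181514 - 156762) = 264657*(-338276) = -89527111332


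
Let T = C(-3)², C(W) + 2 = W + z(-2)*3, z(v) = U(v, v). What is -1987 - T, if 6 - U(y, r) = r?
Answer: -2348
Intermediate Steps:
U(y, r) = 6 - r
z(v) = 6 - v
C(W) = 22 + W (C(W) = -2 + (W + (6 - 1*(-2))*3) = -2 + (W + (6 + 2)*3) = -2 + (W + 8*3) = -2 + (W + 24) = -2 + (24 + W) = 22 + W)
T = 361 (T = (22 - 3)² = 19² = 361)
-1987 - T = -1987 - 1*361 = -1987 - 361 = -2348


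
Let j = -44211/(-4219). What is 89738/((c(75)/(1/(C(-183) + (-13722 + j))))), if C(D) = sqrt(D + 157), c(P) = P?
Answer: -7300621189282718/83662412597340875 - 1597332900218*I*sqrt(26)/250987237792022625 ≈ -0.087263 - 3.2451e-5*I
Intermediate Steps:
C(D) = sqrt(157 + D)
j = 44211/4219 (j = -44211*(-1/4219) = 44211/4219 ≈ 10.479)
89738/((c(75)/(1/(C(-183) + (-13722 + j))))) = 89738/((75/(1/(sqrt(157 - 183) + (-13722 + 44211/4219))))) = 89738/((75/(1/(sqrt(-26) - 57848907/4219)))) = 89738/((75/(1/(I*sqrt(26) - 57848907/4219)))) = 89738/((75/(1/(-57848907/4219 + I*sqrt(26))))) = 89738/((75*(-57848907/4219 + I*sqrt(26)))) = 89738/(-4338668025/4219 + 75*I*sqrt(26))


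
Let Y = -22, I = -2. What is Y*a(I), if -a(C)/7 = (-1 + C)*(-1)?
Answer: 462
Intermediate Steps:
a(C) = -7 + 7*C (a(C) = -7*(-1 + C)*(-1) = -7*(1 - C) = -7 + 7*C)
Y*a(I) = -22*(-7 + 7*(-2)) = -22*(-7 - 14) = -22*(-21) = 462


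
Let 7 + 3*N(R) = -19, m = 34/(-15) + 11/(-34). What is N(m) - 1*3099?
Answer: -9323/3 ≈ -3107.7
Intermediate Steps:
m = -1321/510 (m = 34*(-1/15) + 11*(-1/34) = -34/15 - 11/34 = -1321/510 ≈ -2.5902)
N(R) = -26/3 (N(R) = -7/3 + (⅓)*(-19) = -7/3 - 19/3 = -26/3)
N(m) - 1*3099 = -26/3 - 1*3099 = -26/3 - 3099 = -9323/3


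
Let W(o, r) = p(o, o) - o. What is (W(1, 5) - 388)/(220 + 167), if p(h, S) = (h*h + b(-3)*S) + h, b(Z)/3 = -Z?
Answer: -42/43 ≈ -0.97674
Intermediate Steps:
b(Z) = -3*Z (b(Z) = 3*(-Z) = -3*Z)
p(h, S) = h + h**2 + 9*S (p(h, S) = (h*h + (-3*(-3))*S) + h = (h**2 + 9*S) + h = h + h**2 + 9*S)
W(o, r) = o**2 + 9*o (W(o, r) = (o + o**2 + 9*o) - o = (o**2 + 10*o) - o = o**2 + 9*o)
(W(1, 5) - 388)/(220 + 167) = (1*(9 + 1) - 388)/(220 + 167) = (1*10 - 388)/387 = (10 - 388)*(1/387) = -378*1/387 = -42/43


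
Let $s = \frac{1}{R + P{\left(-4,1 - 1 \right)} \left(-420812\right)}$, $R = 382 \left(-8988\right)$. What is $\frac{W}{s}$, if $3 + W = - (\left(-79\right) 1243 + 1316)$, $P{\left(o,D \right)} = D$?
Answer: $-332622475248$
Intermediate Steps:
$R = -3433416$
$W = 96878$ ($W = -3 - \left(\left(-79\right) 1243 + 1316\right) = -3 - \left(-98197 + 1316\right) = -3 - -96881 = -3 + 96881 = 96878$)
$s = - \frac{1}{3433416}$ ($s = \frac{1}{-3433416 + \left(1 - 1\right) \left(-420812\right)} = \frac{1}{-3433416 + 0 \left(-420812\right)} = \frac{1}{-3433416 + 0} = \frac{1}{-3433416} = - \frac{1}{3433416} \approx -2.9126 \cdot 10^{-7}$)
$\frac{W}{s} = \frac{96878}{- \frac{1}{3433416}} = 96878 \left(-3433416\right) = -332622475248$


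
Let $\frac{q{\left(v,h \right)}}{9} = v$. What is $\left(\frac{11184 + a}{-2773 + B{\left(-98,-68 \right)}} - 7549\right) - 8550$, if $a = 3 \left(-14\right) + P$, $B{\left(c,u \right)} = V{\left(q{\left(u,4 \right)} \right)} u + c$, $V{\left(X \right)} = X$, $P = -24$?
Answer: $- \frac{207914879}{12915} \approx -16099.0$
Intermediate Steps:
$q{\left(v,h \right)} = 9 v$
$B{\left(c,u \right)} = c + 9 u^{2}$ ($B{\left(c,u \right)} = 9 u u + c = 9 u^{2} + c = c + 9 u^{2}$)
$a = -66$ ($a = 3 \left(-14\right) - 24 = -42 - 24 = -66$)
$\left(\frac{11184 + a}{-2773 + B{\left(-98,-68 \right)}} - 7549\right) - 8550 = \left(\frac{11184 - 66}{-2773 - \left(98 - 9 \left(-68\right)^{2}\right)} - 7549\right) - 8550 = \left(\frac{11118}{-2773 + \left(-98 + 9 \cdot 4624\right)} - 7549\right) - 8550 = \left(\frac{11118}{-2773 + \left(-98 + 41616\right)} - 7549\right) - 8550 = \left(\frac{11118}{-2773 + 41518} - 7549\right) - 8550 = \left(\frac{11118}{38745} - 7549\right) - 8550 = \left(11118 \cdot \frac{1}{38745} - 7549\right) - 8550 = \left(\frac{3706}{12915} - 7549\right) - 8550 = - \frac{97491629}{12915} - 8550 = - \frac{207914879}{12915}$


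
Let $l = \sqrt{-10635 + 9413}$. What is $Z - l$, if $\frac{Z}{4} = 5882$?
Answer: $23528 - i \sqrt{1222} \approx 23528.0 - 34.957 i$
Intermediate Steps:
$Z = 23528$ ($Z = 4 \cdot 5882 = 23528$)
$l = i \sqrt{1222}$ ($l = \sqrt{-1222} = i \sqrt{1222} \approx 34.957 i$)
$Z - l = 23528 - i \sqrt{1222}$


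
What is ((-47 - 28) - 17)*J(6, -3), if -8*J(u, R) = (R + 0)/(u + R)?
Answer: -23/2 ≈ -11.500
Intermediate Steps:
J(u, R) = -R/(8*(R + u)) (J(u, R) = -(R + 0)/(8*(u + R)) = -R/(8*(R + u)))
((-47 - 28) - 17)*J(6, -3) = ((-47 - 28) - 17)*(-1*(-3)/(8*(-3) + 8*6)) = (-75 - 17)*(-1*(-3)/(-24 + 48)) = -(-92)*(-3)/24 = -92*⅛ = -23/2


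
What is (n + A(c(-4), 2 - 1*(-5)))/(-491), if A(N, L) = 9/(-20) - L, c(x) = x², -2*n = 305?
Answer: 3199/9820 ≈ 0.32576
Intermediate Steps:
n = -305/2 (n = -½*305 = -305/2 ≈ -152.50)
A(N, L) = -9/20 - L (A(N, L) = 9*(-1/20) - L = -9/20 - L)
(n + A(c(-4), 2 - 1*(-5)))/(-491) = (-305/2 + (-9/20 - (2 - 1*(-5))))/(-491) = (-305/2 + (-9/20 - (2 + 5)))*(-1/491) = (-305/2 + (-9/20 - 1*7))*(-1/491) = (-305/2 + (-9/20 - 7))*(-1/491) = (-305/2 - 149/20)*(-1/491) = -3199/20*(-1/491) = 3199/9820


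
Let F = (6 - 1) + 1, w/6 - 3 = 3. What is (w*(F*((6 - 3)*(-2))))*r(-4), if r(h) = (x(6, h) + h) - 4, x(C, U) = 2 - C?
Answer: 15552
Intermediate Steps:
w = 36 (w = 18 + 6*3 = 18 + 18 = 36)
F = 6 (F = 5 + 1 = 6)
r(h) = -8 + h (r(h) = ((2 - 1*6) + h) - 4 = ((2 - 6) + h) - 4 = (-4 + h) - 4 = -8 + h)
(w*(F*((6 - 3)*(-2))))*r(-4) = (36*(6*((6 - 3)*(-2))))*(-8 - 4) = (36*(6*(3*(-2))))*(-12) = (36*(6*(-6)))*(-12) = (36*(-36))*(-12) = -1296*(-12) = 15552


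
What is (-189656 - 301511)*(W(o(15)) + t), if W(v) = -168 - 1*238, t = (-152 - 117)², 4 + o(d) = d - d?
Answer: -35341921485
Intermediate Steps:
o(d) = -4 (o(d) = -4 + (d - d) = -4 + 0 = -4)
t = 72361 (t = (-269)² = 72361)
W(v) = -406 (W(v) = -168 - 238 = -406)
(-189656 - 301511)*(W(o(15)) + t) = (-189656 - 301511)*(-406 + 72361) = -491167*71955 = -35341921485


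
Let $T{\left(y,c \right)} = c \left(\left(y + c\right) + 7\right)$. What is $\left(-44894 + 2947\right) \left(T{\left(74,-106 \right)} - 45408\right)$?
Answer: $1793569826$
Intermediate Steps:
$T{\left(y,c \right)} = c \left(7 + c + y\right)$ ($T{\left(y,c \right)} = c \left(\left(c + y\right) + 7\right) = c \left(7 + c + y\right)$)
$\left(-44894 + 2947\right) \left(T{\left(74,-106 \right)} - 45408\right) = \left(-44894 + 2947\right) \left(- 106 \left(7 - 106 + 74\right) - 45408\right) = - 41947 \left(\left(-106\right) \left(-25\right) - 45408\right) = - 41947 \left(2650 - 45408\right) = \left(-41947\right) \left(-42758\right) = 1793569826$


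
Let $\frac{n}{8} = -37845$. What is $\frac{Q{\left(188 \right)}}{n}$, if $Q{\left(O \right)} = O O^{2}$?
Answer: $- \frac{830584}{37845} \approx -21.947$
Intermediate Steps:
$n = -302760$ ($n = 8 \left(-37845\right) = -302760$)
$Q{\left(O \right)} = O^{3}$
$\frac{Q{\left(188 \right)}}{n} = \frac{188^{3}}{-302760} = 6644672 \left(- \frac{1}{302760}\right) = - \frac{830584}{37845}$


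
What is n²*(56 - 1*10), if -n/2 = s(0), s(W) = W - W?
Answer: 0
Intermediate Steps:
s(W) = 0
n = 0 (n = -2*0 = 0)
n²*(56 - 1*10) = 0²*(56 - 1*10) = 0*(56 - 10) = 0*46 = 0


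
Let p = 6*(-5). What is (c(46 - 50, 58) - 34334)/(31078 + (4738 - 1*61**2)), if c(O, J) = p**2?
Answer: -33434/32095 ≈ -1.0417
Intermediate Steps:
p = -30
c(O, J) = 900 (c(O, J) = (-30)**2 = 900)
(c(46 - 50, 58) - 34334)/(31078 + (4738 - 1*61**2)) = (900 - 34334)/(31078 + (4738 - 1*61**2)) = -33434/(31078 + (4738 - 1*3721)) = -33434/(31078 + (4738 - 3721)) = -33434/(31078 + 1017) = -33434/32095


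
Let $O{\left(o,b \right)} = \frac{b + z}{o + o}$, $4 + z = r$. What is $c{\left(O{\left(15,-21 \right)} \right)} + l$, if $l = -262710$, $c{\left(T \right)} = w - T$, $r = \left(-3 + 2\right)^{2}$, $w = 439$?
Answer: $- \frac{1311351}{5} \approx -2.6227 \cdot 10^{5}$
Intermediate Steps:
$r = 1$ ($r = \left(-1\right)^{2} = 1$)
$z = -3$ ($z = -4 + 1 = -3$)
$O{\left(o,b \right)} = \frac{-3 + b}{2 o}$ ($O{\left(o,b \right)} = \frac{b - 3}{o + o} = \frac{-3 + b}{2 o}$)
$c{\left(T \right)} = 439 - T$
$c{\left(O{\left(15,-21 \right)} \right)} + l = \left(439 - \frac{-3 - 21}{2 \cdot 15}\right) - 262710 = \left(439 - \frac{1}{2} \cdot \frac{1}{15} \left(-24\right)\right) - 262710 = \left(439 - - \frac{4}{5}\right) - 262710 = \left(439 + \frac{4}{5}\right) - 262710 = \frac{2199}{5} - 262710 = - \frac{1311351}{5}$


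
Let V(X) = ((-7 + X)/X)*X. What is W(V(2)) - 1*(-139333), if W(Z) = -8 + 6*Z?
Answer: 139295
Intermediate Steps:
V(X) = -7 + X (V(X) = ((-7 + X)/X)*X = -7 + X)
W(V(2)) - 1*(-139333) = (-8 + 6*(-7 + 2)) - 1*(-139333) = (-8 + 6*(-5)) + 139333 = (-8 - 30) + 139333 = -38 + 139333 = 139295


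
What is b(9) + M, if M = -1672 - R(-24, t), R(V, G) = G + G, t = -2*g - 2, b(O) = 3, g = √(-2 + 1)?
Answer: -1665 + 4*I ≈ -1665.0 + 4.0*I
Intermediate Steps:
g = I (g = √(-1) = I ≈ 1.0*I)
t = -2 - 2*I (t = -2*I - 2 = -2 - 2*I ≈ -2.0 - 2.0*I)
R(V, G) = 2*G
M = -1668 + 4*I (M = -1672 - 2*(-2 - 2*I) = -1672 - (-4 - 4*I) = -1672 + (4 + 4*I) = -1668 + 4*I ≈ -1668.0 + 4.0*I)
b(9) + M = 3 + (-1668 + 4*I) = -1665 + 4*I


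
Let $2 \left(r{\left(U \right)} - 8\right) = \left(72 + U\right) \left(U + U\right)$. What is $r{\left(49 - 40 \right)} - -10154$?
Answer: $10891$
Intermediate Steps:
$r{\left(U \right)} = 8 + U \left(72 + U\right)$ ($r{\left(U \right)} = 8 + \frac{\left(72 + U\right) \left(U + U\right)}{2} = 8 + \frac{\left(72 + U\right) 2 U}{2} = 8 + \frac{2 U \left(72 + U\right)}{2} = 8 + U \left(72 + U\right)$)
$r{\left(49 - 40 \right)} - -10154 = \left(8 + \left(49 - 40\right)^{2} + 72 \left(49 - 40\right)\right) - -10154 = \left(8 + \left(49 - 40\right)^{2} + 72 \left(49 - 40\right)\right) + 10154 = \left(8 + 9^{2} + 72 \cdot 9\right) + 10154 = \left(8 + 81 + 648\right) + 10154 = 737 + 10154 = 10891$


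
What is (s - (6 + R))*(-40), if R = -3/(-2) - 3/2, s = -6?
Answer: 480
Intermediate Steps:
R = 0 (R = -3*(-1/2) - 3*1/2 = 3/2 - 3/2 = 0)
(s - (6 + R))*(-40) = (-6 - (6 + 0))*(-40) = (-6 - 1*6)*(-40) = (-6 - 6)*(-40) = -12*(-40) = 480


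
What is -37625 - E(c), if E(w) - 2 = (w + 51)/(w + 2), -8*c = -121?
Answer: -5155428/137 ≈ -37631.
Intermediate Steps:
c = 121/8 (c = -⅛*(-121) = 121/8 ≈ 15.125)
E(w) = 2 + (51 + w)/(2 + w) (E(w) = 2 + (w + 51)/(w + 2) = 2 + (51 + w)/(2 + w))
-37625 - E(c) = -37625 - (55 + 3*(121/8))/(2 + 121/8) = -37625 - (55 + 363/8)/137/8 = -37625 - 8*803/(137*8) = -37625 - 1*803/137 = -37625 - 803/137 = -5155428/137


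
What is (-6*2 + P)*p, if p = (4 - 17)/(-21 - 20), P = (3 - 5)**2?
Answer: -104/41 ≈ -2.5366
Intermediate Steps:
P = 4 (P = (-2)**2 = 4)
p = 13/41 (p = -13/(-41) = -13*(-1/41) = 13/41 ≈ 0.31707)
(-6*2 + P)*p = (-6*2 + 4)*(13/41) = (-12 + 4)*(13/41) = -8*13/41 = -104/41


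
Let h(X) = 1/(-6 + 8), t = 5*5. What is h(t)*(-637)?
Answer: -637/2 ≈ -318.50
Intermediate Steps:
t = 25
h(X) = ½ (h(X) = 1/2 = ½)
h(t)*(-637) = (½)*(-637) = -637/2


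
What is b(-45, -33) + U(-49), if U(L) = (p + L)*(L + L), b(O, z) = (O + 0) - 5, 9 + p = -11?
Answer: 6712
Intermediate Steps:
p = -20 (p = -9 - 11 = -20)
b(O, z) = -5 + O (b(O, z) = O - 5 = -5 + O)
U(L) = 2*L*(-20 + L) (U(L) = (-20 + L)*(L + L) = (-20 + L)*(2*L) = 2*L*(-20 + L))
b(-45, -33) + U(-49) = (-5 - 45) + 2*(-49)*(-20 - 49) = -50 + 2*(-49)*(-69) = -50 + 6762 = 6712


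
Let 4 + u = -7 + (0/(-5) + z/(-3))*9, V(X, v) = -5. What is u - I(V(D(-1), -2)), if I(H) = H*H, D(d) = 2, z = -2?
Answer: -30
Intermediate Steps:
I(H) = H**2
u = -5 (u = -4 + (-7 + (0/(-5) - 2/(-3))*9) = -4 + (-7 + (0*(-1/5) - 2*(-1/3))*9) = -4 + (-7 + (0 + 2/3)*9) = -4 + (-7 + (2/3)*9) = -4 + (-7 + 6) = -4 - 1 = -5)
u - I(V(D(-1), -2)) = -5 - 1*(-5)**2 = -5 - 1*25 = -5 - 25 = -30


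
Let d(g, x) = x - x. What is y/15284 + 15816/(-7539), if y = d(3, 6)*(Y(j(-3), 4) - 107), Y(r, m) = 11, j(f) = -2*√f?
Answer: -5272/2513 ≈ -2.0979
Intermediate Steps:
d(g, x) = 0
y = 0 (y = 0*(11 - 107) = 0*(-96) = 0)
y/15284 + 15816/(-7539) = 0/15284 + 15816/(-7539) = 0*(1/15284) + 15816*(-1/7539) = 0 - 5272/2513 = -5272/2513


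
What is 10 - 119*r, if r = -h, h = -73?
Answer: -8677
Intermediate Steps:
r = 73 (r = -1*(-73) = 73)
10 - 119*r = 10 - 119*73 = 10 - 8687 = -8677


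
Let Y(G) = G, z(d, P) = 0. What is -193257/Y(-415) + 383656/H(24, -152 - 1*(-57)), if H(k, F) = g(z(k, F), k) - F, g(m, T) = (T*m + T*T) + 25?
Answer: 36715514/36105 ≈ 1016.9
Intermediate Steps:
g(m, T) = 25 + T**2 + T*m (g(m, T) = (T*m + T**2) + 25 = (T**2 + T*m) + 25 = 25 + T**2 + T*m)
H(k, F) = 25 + k**2 - F (H(k, F) = (25 + k**2 + k*0) - F = (25 + k**2 + 0) - F = (25 + k**2) - F = 25 + k**2 - F)
-193257/Y(-415) + 383656/H(24, -152 - 1*(-57)) = -193257/(-415) + 383656/(25 + 24**2 - (-152 - 1*(-57))) = -193257*(-1/415) + 383656/(25 + 576 - (-152 + 57)) = 193257/415 + 383656/(25 + 576 - 1*(-95)) = 193257/415 + 383656/(25 + 576 + 95) = 193257/415 + 383656/696 = 193257/415 + 383656*(1/696) = 193257/415 + 47957/87 = 36715514/36105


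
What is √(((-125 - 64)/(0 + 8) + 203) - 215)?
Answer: I*√570/4 ≈ 5.9687*I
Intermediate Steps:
√(((-125 - 64)/(0 + 8) + 203) - 215) = √((-189/8 + 203) - 215) = √(1435/8 - 215) = √(-285/8) = I*√570/4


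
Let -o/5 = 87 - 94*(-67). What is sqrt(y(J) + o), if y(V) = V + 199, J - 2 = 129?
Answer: I*sqrt(31595) ≈ 177.75*I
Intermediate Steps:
J = 131 (J = 2 + 129 = 131)
o = -31925 (o = -5*(87 - 94*(-67)) = -5*(87 + 6298) = -5*6385 = -31925)
y(V) = 199 + V
sqrt(y(J) + o) = sqrt((199 + 131) - 31925) = sqrt(330 - 31925) = sqrt(-31595) = I*sqrt(31595)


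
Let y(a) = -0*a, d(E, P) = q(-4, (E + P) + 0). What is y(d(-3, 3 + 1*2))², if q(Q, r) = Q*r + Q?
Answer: 0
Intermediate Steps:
q(Q, r) = Q + Q*r
d(E, P) = -4 - 4*E - 4*P (d(E, P) = -4*(1 + ((E + P) + 0)) = -4*(1 + (E + P)) = -4*(1 + E + P) = -4 - 4*E - 4*P)
y(a) = 0 (y(a) = -1*0 = 0)
y(d(-3, 3 + 1*2))² = 0² = 0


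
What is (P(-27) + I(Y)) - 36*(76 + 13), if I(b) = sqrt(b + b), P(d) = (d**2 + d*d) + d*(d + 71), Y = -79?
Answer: -2934 + I*sqrt(158) ≈ -2934.0 + 12.57*I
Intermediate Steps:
P(d) = 2*d**2 + d*(71 + d) (P(d) = (d**2 + d**2) + d*(71 + d) = 2*d**2 + d*(71 + d))
I(b) = sqrt(2)*sqrt(b) (I(b) = sqrt(2*b) = sqrt(2)*sqrt(b))
(P(-27) + I(Y)) - 36*(76 + 13) = (-27*(71 + 3*(-27)) + sqrt(2)*sqrt(-79)) - 36*(76 + 13) = (-27*(71 - 81) + sqrt(2)*(I*sqrt(79))) - 36*89 = (-27*(-10) + I*sqrt(158)) - 3204 = (270 + I*sqrt(158)) - 3204 = -2934 + I*sqrt(158)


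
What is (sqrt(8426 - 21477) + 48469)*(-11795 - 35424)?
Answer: -2288657711 - 47219*I*sqrt(13051) ≈ -2.2887e+9 - 5.3943e+6*I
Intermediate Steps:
(sqrt(8426 - 21477) + 48469)*(-11795 - 35424) = (sqrt(-13051) + 48469)*(-47219) = (I*sqrt(13051) + 48469)*(-47219) = (48469 + I*sqrt(13051))*(-47219) = -2288657711 - 47219*I*sqrt(13051)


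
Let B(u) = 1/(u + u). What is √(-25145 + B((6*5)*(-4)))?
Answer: I*√90522015/60 ≈ 158.57*I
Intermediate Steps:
B(u) = 1/(2*u)
√(-25145 + B((6*5)*(-4))) = √(-25145 + 1/(2*(((6*5)*(-4))))) = √(-25145 + 1/(2*((30*(-4))))) = √(-25145 + (½)/(-120)) = √(-25145 + (½)*(-1/120)) = √(-25145 - 1/240) = √(-6034801/240) = I*√90522015/60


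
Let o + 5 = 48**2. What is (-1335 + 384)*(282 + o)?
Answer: -2454531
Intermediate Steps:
o = 2299 (o = -5 + 48**2 = -5 + 2304 = 2299)
(-1335 + 384)*(282 + o) = (-1335 + 384)*(282 + 2299) = -951*2581 = -2454531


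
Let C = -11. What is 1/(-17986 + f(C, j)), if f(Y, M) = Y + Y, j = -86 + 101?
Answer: -1/18008 ≈ -5.5531e-5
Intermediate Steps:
j = 15
f(Y, M) = 2*Y
1/(-17986 + f(C, j)) = 1/(-17986 + 2*(-11)) = 1/(-17986 - 22) = 1/(-18008) = -1/18008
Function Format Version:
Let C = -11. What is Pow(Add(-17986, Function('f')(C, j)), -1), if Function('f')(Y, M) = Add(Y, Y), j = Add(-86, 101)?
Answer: Rational(-1, 18008) ≈ -5.5531e-5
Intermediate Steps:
j = 15
Function('f')(Y, M) = Mul(2, Y)
Pow(Add(-17986, Function('f')(C, j)), -1) = Pow(Add(-17986, Mul(2, -11)), -1) = Pow(Add(-17986, -22), -1) = Pow(-18008, -1) = Rational(-1, 18008)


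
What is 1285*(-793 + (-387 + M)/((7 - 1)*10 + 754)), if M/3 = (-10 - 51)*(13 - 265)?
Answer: -770708305/814 ≈ -9.4682e+5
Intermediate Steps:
M = 46116 (M = 3*((-10 - 51)*(13 - 265)) = 3*(-61*(-252)) = 3*15372 = 46116)
1285*(-793 + (-387 + M)/((7 - 1)*10 + 754)) = 1285*(-793 + (-387 + 46116)/((7 - 1)*10 + 754)) = 1285*(-793 + 45729/(6*10 + 754)) = 1285*(-793 + 45729/(60 + 754)) = 1285*(-793 + 45729/814) = 1285*(-599773/814) = -770708305/814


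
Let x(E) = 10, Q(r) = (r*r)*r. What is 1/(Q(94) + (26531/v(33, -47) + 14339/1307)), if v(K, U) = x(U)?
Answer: 13070/10890552287 ≈ 1.2001e-6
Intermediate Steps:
Q(r) = r³ (Q(r) = r²*r = r³)
v(K, U) = 10
1/(Q(94) + (26531/v(33, -47) + 14339/1307)) = 1/(94³ + (26531/10 + 14339/1307)) = 1/(830584 + (26531*(⅒) + 14339*(1/1307))) = 1/(830584 + (26531/10 + 14339/1307)) = 1/(830584 + 34819407/13070) = 1/(10890552287/13070) = 13070/10890552287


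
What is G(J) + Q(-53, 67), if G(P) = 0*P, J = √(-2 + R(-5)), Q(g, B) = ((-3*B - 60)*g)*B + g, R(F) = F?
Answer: 926758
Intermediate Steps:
Q(g, B) = g + B*g*(-60 - 3*B) (Q(g, B) = ((-60 - 3*B)*g)*B + g = (g*(-60 - 3*B))*B + g = B*g*(-60 - 3*B) + g = g + B*g*(-60 - 3*B))
J = I*√7 (J = √(-2 - 5) = √(-7) = I*√7 ≈ 2.6458*I)
G(P) = 0
G(J) + Q(-53, 67) = 0 - 53*(1 - 60*67 - 3*67²) = 0 - 53*(1 - 4020 - 3*4489) = 0 - 53*(1 - 4020 - 13467) = 0 - 53*(-17486) = 0 + 926758 = 926758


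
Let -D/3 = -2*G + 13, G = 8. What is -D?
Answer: -9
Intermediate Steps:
D = 9 (D = -3*(-2*8 + 13) = -3*(-16 + 13) = -3*(-3) = 9)
-D = -1*9 = -9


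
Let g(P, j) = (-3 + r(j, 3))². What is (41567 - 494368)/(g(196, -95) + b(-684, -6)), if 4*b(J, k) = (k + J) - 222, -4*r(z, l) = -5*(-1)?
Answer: 7244816/3359 ≈ 2156.8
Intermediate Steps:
r(z, l) = -5/4 (r(z, l) = -(-5)*(-1)/4 = -¼*5 = -5/4)
g(P, j) = 289/16 (g(P, j) = (-3 - 5/4)² = (-17/4)² = 289/16)
b(J, k) = -111/2 + J/4 + k/4 (b(J, k) = ((k + J) - 222)/4 = ((J + k) - 222)/4 = (-222 + J + k)/4 = -111/2 + J/4 + k/4)
(41567 - 494368)/(g(196, -95) + b(-684, -6)) = (41567 - 494368)/(289/16 + (-111/2 + (¼)*(-684) + (¼)*(-6))) = -452801/(289/16 + (-111/2 - 171 - 3/2)) = -452801/(289/16 - 228) = -452801/(-3359/16) = -452801*(-16/3359) = 7244816/3359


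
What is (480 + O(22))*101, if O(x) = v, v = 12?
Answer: 49692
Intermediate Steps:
O(x) = 12
(480 + O(22))*101 = (480 + 12)*101 = 492*101 = 49692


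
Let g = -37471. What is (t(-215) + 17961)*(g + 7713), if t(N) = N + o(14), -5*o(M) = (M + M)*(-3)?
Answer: -2642927012/5 ≈ -5.2859e+8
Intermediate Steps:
o(M) = 6*M/5 (o(M) = -(M + M)*(-3)/5 = -2*M*(-3)/5 = -(-6)*M/5 = 6*M/5)
t(N) = 84/5 + N (t(N) = N + (6/5)*14 = N + 84/5 = 84/5 + N)
(t(-215) + 17961)*(g + 7713) = ((84/5 - 215) + 17961)*(-37471 + 7713) = (-991/5 + 17961)*(-29758) = (88814/5)*(-29758) = -2642927012/5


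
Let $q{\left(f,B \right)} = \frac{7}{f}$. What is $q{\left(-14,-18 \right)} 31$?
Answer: $- \frac{31}{2} \approx -15.5$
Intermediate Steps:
$q{\left(-14,-18 \right)} 31 = \frac{7}{-14} \cdot 31 = 7 \left(- \frac{1}{14}\right) 31 = \left(- \frac{1}{2}\right) 31 = - \frac{31}{2}$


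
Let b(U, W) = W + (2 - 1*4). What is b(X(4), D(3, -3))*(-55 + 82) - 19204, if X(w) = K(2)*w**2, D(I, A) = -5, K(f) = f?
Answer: -19393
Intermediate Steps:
X(w) = 2*w**2
b(U, W) = -2 + W (b(U, W) = W + (2 - 4) = W - 2 = -2 + W)
b(X(4), D(3, -3))*(-55 + 82) - 19204 = (-2 - 5)*(-55 + 82) - 19204 = -7*27 - 19204 = -189 - 19204 = -19393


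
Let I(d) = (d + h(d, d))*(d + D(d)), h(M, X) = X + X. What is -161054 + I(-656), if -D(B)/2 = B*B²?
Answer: -1111133307422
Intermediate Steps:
D(B) = -2*B³ (D(B) = -2*B*B² = -2*B³)
h(M, X) = 2*X
I(d) = 3*d*(d - 2*d³) (I(d) = (d + 2*d)*(d - 2*d³) = (3*d)*(d - 2*d³) = 3*d*(d - 2*d³))
-161054 + I(-656) = -161054 + (-656)²*(3 - 6*(-656)²) = -161054 + 430336*(3 - 6*430336) = -161054 + 430336*(3 - 2582016) = -161054 + 430336*(-2582013) = -161054 - 1111133146368 = -1111133307422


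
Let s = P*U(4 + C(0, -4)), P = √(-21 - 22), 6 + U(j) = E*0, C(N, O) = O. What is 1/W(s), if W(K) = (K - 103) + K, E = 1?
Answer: I/(-103*I + 12*√43) ≈ -0.0061306 + 0.0046836*I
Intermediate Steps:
U(j) = -6 (U(j) = -6 + 1*0 = -6 + 0 = -6)
P = I*√43 (P = √(-43) = I*√43 ≈ 6.5574*I)
s = -6*I*√43 (s = (I*√43)*(-6) = -6*I*√43 ≈ -39.345*I)
W(K) = -103 + 2*K (W(K) = (-103 + K) + K = -103 + 2*K)
1/W(s) = 1/(-103 + 2*(-6*I*√43)) = 1/(-103 - 12*I*√43)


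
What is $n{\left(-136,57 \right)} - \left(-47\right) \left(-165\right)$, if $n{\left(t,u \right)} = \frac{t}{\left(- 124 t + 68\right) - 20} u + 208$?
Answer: $- \frac{15955327}{2114} \approx -7547.5$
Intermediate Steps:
$n{\left(t,u \right)} = 208 + \frac{t u}{48 - 124 t}$ ($n{\left(t,u \right)} = \frac{t}{\left(68 - 124 t\right) - 20} u + 208 = \frac{t}{48 - 124 t} u + 208 = \frac{t u}{48 - 124 t} + 208 = 208 + \frac{t u}{48 - 124 t}$)
$n{\left(-136,57 \right)} - \left(-47\right) \left(-165\right) = \frac{-9984 + 25792 \left(-136\right) - \left(-136\right) 57}{4 \left(-12 + 31 \left(-136\right)\right)} - \left(-47\right) \left(-165\right) = \frac{-9984 - 3507712 + 7752}{4 \left(-12 - 4216\right)} - 7755 = \frac{1}{4} \frac{1}{-4228} \left(-3509944\right) - 7755 = \frac{1}{4} \left(- \frac{1}{4228}\right) \left(-3509944\right) - 7755 = \frac{438743}{2114} - 7755 = - \frac{15955327}{2114}$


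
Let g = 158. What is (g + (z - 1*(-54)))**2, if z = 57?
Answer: 72361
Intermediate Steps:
(g + (z - 1*(-54)))**2 = (158 + (57 - 1*(-54)))**2 = (158 + (57 + 54))**2 = (158 + 111)**2 = 269**2 = 72361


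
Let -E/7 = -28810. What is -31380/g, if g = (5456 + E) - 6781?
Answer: -6276/40069 ≈ -0.15663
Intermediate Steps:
E = 201670 (E = -7*(-28810) = 201670)
g = 200345 (g = (5456 + 201670) - 6781 = 207126 - 6781 = 200345)
-31380/g = -31380/200345 = -31380*1/200345 = -6276/40069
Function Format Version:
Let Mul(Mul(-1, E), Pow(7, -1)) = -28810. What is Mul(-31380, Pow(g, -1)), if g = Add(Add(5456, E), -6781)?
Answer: Rational(-6276, 40069) ≈ -0.15663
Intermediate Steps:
E = 201670 (E = Mul(-7, -28810) = 201670)
g = 200345 (g = Add(Add(5456, 201670), -6781) = Add(207126, -6781) = 200345)
Mul(-31380, Pow(g, -1)) = Mul(-31380, Pow(200345, -1)) = Mul(-31380, Rational(1, 200345)) = Rational(-6276, 40069)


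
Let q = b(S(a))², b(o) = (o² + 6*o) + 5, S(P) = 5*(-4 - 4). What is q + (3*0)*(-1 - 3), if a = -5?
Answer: 1863225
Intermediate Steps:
S(P) = -40 (S(P) = 5*(-8) = -40)
b(o) = 5 + o² + 6*o
q = 1863225 (q = (5 + (-40)² + 6*(-40))² = (5 + 1600 - 240)² = 1365² = 1863225)
q + (3*0)*(-1 - 3) = 1863225 + (3*0)*(-1 - 3) = 1863225 + 0*(-4) = 1863225 + 0 = 1863225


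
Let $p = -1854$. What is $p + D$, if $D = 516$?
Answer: $-1338$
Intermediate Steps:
$p + D = -1854 + 516 = -1338$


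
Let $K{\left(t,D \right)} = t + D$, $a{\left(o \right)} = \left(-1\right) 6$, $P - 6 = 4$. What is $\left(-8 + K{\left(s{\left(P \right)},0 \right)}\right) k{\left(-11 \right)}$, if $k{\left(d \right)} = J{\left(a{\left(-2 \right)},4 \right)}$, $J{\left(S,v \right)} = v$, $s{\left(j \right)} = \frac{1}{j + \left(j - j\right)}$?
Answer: $- \frac{158}{5} \approx -31.6$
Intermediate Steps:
$P = 10$ ($P = 6 + 4 = 10$)
$s{\left(j \right)} = \frac{1}{j}$ ($s{\left(j \right)} = \frac{1}{j + 0} = \frac{1}{j}$)
$a{\left(o \right)} = -6$
$K{\left(t,D \right)} = D + t$
$k{\left(d \right)} = 4$
$\left(-8 + K{\left(s{\left(P \right)},0 \right)}\right) k{\left(-11 \right)} = \left(-8 + \left(0 + \frac{1}{10}\right)\right) 4 = \left(-8 + \frac{1}{10}\right) 4 = \left(- \frac{79}{10}\right) 4 = - \frac{158}{5}$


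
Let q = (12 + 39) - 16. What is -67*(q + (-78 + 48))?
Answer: -335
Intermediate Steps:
q = 35 (q = 51 - 16 = 35)
-67*(q + (-78 + 48)) = -67*(35 + (-78 + 48)) = -67*(35 - 30) = -67*5 = -335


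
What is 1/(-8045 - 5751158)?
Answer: -1/5759203 ≈ -1.7364e-7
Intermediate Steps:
1/(-8045 - 5751158) = 1/(-5759203) = -1/5759203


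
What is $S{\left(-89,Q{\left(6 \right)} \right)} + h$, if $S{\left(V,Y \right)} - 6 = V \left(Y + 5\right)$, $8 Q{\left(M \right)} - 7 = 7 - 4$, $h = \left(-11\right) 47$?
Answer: $- \frac{4269}{4} \approx -1067.3$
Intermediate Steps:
$h = -517$
$Q{\left(M \right)} = \frac{5}{4}$ ($Q{\left(M \right)} = \frac{7}{8} + \frac{7 - 4}{8} = \frac{7}{8} + \frac{1}{8} \cdot 3 = \frac{7}{8} + \frac{3}{8} = \frac{5}{4}$)
$S{\left(V,Y \right)} = 6 + V \left(5 + Y\right)$ ($S{\left(V,Y \right)} = 6 + V \left(Y + 5\right) = 6 + V \left(5 + Y\right)$)
$S{\left(-89,Q{\left(6 \right)} \right)} + h = \left(6 + 5 \left(-89\right) - \frac{445}{4}\right) - 517 = \left(6 - 445 - \frac{445}{4}\right) - 517 = - \frac{2201}{4} - 517 = - \frac{4269}{4}$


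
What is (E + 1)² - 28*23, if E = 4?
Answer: -619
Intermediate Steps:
(E + 1)² - 28*23 = (4 + 1)² - 28*23 = 5² - 644 = 25 - 644 = -619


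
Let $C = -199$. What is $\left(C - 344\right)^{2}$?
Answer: $294849$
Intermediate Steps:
$\left(C - 344\right)^{2} = \left(-199 - 344\right)^{2} = \left(-543\right)^{2} = 294849$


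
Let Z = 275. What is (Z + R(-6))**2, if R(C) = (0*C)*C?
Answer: 75625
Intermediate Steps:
R(C) = 0 (R(C) = 0*C = 0)
(Z + R(-6))**2 = (275 + 0)**2 = 275**2 = 75625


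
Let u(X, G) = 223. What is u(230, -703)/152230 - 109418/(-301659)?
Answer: 16723972097/45921549570 ≈ 0.36419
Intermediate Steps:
u(230, -703)/152230 - 109418/(-301659) = 223/152230 - 109418/(-301659) = 223*(1/152230) - 109418*(-1/301659) = 223/152230 + 109418/301659 = 16723972097/45921549570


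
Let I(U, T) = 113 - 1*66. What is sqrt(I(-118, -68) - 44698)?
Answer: I*sqrt(44651) ≈ 211.31*I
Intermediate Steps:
I(U, T) = 47 (I(U, T) = 113 - 66 = 47)
sqrt(I(-118, -68) - 44698) = sqrt(47 - 44698) = sqrt(-44651) = I*sqrt(44651)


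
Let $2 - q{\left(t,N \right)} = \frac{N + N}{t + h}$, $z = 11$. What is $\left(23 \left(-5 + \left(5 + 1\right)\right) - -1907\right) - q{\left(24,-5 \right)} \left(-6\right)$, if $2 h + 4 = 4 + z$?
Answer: $\frac{114698}{59} \approx 1944.0$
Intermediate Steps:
$h = \frac{11}{2}$ ($h = -2 + \frac{4 + 11}{2} = -2 + \frac{1}{2} \cdot 15 = -2 + \frac{15}{2} = \frac{11}{2} \approx 5.5$)
$q{\left(t,N \right)} = 2 - \frac{2 N}{\frac{11}{2} + t}$ ($q{\left(t,N \right)} = 2 - \frac{N + N}{t + \frac{11}{2}} = 2 - \frac{2 N}{\frac{11}{2} + t}$)
$\left(23 \left(-5 + \left(5 + 1\right)\right) - -1907\right) - q{\left(24,-5 \right)} \left(-6\right) = \left(23 \left(-5 + \left(5 + 1\right)\right) - -1907\right) - \frac{2 \left(11 - -10 + 2 \cdot 24\right)}{11 + 2 \cdot 24} \left(-6\right) = \left(23 \left(-5 + 6\right) + 1907\right) - \frac{2 \left(11 + 10 + 48\right)}{11 + 48} \left(-6\right) = \left(23 \cdot 1 + 1907\right) - 2 \cdot \frac{1}{59} \cdot 69 \left(-6\right) = \left(23 + 1907\right) - 2 \cdot \frac{1}{59} \cdot 69 \left(-6\right) = 1930 - \frac{138}{59} \left(-6\right) = 1930 - - \frac{828}{59} = 1930 + \frac{828}{59} = \frac{114698}{59}$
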